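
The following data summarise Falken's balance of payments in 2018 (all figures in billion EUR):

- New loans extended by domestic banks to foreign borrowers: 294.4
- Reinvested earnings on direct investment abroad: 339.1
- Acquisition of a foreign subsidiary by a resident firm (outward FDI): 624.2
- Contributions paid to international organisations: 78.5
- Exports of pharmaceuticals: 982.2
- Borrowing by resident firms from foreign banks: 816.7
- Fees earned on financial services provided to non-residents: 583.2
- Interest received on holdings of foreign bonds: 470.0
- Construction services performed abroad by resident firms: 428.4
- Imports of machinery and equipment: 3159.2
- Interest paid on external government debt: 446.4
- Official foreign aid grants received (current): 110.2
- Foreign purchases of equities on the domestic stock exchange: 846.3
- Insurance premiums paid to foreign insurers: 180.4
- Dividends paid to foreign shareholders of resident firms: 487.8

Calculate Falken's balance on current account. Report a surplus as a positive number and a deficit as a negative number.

Goods: -3159.2 + 982.2 = -2177.0
Services: 428.4 - 180.4 + 583.2 = 831.2
Primary income: 470.0 - 487.8 - 446.4 + 339.1 = -125.1
Secondary income: -78.5 + 110.2 = 31.7
Current account = (-2177.0) + 831.2 + (-125.1) + 31.7 = -1439.2
(Excluded from the current account — financial account: new loans extended by domestic banks to foreign borrowers 294.4, acquisition of a foreign subsidiary by a resident firm (outward FDI) 624.2, borrowing by resident firms from foreign banks 816.7, foreign purchases of equities on the domestic stock exchange 846.3.)

-1439.2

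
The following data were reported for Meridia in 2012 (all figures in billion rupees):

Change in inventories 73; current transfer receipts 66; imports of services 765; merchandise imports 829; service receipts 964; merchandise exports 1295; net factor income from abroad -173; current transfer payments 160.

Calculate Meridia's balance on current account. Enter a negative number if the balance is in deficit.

398

Goods balance = 1295 - 829 = 466
Services balance = 964 - 765 = 199
Trade balance (goods + services) = 466 + 199 = 665
Net primary income = -173
Net secondary income = 66 - 160 = -94
Current account = 665 + (-173) + (-94) = 398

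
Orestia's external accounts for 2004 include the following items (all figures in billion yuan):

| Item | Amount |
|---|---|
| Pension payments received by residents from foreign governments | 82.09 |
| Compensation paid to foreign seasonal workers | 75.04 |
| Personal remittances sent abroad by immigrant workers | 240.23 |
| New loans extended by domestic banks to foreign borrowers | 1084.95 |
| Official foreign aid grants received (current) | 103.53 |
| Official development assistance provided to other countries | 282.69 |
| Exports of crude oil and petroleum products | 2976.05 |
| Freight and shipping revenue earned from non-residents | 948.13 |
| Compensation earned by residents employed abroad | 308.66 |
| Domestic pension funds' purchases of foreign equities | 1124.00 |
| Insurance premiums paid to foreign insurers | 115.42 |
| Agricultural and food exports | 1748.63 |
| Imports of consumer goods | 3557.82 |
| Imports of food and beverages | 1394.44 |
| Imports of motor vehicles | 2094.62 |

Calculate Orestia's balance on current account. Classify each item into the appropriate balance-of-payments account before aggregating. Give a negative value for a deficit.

-1593.17

Goods: -1394.44 - 2094.62 + 1748.63 + 2976.05 - 3557.82 = -2322.20
Services: 948.13 - 115.42 = 832.71
Primary income: -75.04 + 308.66 = 233.62
Secondary income: 103.53 - 240.23 + 82.09 - 282.69 = -337.30
Current account = (-2322.20) + 832.71 + 233.62 + (-337.30) = -1593.17
(Excluded from the current account — financial account: new loans extended by domestic banks to foreign borrowers 1084.95, domestic pension funds' purchases of foreign equities 1124.00.)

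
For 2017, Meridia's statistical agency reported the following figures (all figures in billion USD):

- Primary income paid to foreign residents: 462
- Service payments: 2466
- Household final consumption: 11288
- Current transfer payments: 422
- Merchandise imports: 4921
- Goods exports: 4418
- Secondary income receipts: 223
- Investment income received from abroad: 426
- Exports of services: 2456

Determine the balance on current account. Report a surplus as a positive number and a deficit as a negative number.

-748

Goods balance = 4418 - 4921 = -503
Services balance = 2456 - 2466 = -10
Trade balance (goods + services) = -503 + (-10) = -513
Net primary income = 426 - 462 = -36
Net secondary income = 223 - 422 = -199
Current account = -513 + (-36) + (-199) = -748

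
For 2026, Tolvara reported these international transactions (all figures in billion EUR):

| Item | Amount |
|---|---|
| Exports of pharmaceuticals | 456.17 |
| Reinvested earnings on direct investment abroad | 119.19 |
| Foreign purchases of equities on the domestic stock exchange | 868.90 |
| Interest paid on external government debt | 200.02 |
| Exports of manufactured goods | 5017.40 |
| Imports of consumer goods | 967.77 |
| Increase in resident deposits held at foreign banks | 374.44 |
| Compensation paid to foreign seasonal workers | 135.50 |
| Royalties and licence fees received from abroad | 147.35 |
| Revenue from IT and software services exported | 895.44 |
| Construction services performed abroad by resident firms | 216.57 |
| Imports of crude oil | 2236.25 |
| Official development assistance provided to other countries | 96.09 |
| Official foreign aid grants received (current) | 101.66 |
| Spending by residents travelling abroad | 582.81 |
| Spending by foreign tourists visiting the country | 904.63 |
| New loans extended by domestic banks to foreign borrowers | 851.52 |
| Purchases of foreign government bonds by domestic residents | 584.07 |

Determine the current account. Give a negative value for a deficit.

Goods: 5017.40 - 967.77 + 456.17 - 2236.25 = 2269.55
Services: 147.35 + 216.57 + 904.63 - 582.81 + 895.44 = 1581.18
Primary income: 119.19 - 200.02 - 135.50 = -216.33
Secondary income: 101.66 - 96.09 = 5.57
Current account = 2269.55 + 1581.18 + (-216.33) + 5.57 = 3639.97
(Excluded from the current account — financial account: foreign purchases of equities on the domestic stock exchange 868.90, increase in resident deposits held at foreign banks 374.44, new loans extended by domestic banks to foreign borrowers 851.52, purchases of foreign government bonds by domestic residents 584.07.)

3639.97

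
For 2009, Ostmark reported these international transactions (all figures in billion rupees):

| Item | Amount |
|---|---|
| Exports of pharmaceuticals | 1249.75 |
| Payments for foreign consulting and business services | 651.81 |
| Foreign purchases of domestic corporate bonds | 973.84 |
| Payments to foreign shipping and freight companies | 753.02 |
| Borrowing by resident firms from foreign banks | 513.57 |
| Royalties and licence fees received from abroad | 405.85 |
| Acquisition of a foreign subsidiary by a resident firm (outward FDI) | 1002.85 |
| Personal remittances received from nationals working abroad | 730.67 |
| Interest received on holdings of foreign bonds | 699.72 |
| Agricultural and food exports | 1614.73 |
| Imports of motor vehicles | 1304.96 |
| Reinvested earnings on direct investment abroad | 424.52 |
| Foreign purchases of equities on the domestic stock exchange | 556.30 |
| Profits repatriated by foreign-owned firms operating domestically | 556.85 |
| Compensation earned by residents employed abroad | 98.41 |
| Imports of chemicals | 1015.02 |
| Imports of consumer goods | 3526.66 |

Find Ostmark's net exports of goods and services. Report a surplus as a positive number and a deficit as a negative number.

Goods: -1304.96 + 1249.75 - 3526.66 + 1614.73 - 1015.02 = -2982.16
Services: -651.81 - 753.02 + 405.85 = -998.98
Trade balance = -2982.16 + (-998.98) = -3981.14
(Excluded from the trade balance — financial account: foreign purchases of domestic corporate bonds 973.84, borrowing by resident firms from foreign banks 513.57, acquisition of a foreign subsidiary by a resident firm (outward FDI) 1002.85, foreign purchases of equities on the domestic stock exchange 556.30; secondary income: personal remittances received from nationals working abroad 730.67; primary income: interest received on holdings of foreign bonds 699.72, reinvested earnings on direct investment abroad 424.52, profits repatriated by foreign-owned firms operating domestically 556.85, compensation earned by residents employed abroad 98.41.)

-3981.14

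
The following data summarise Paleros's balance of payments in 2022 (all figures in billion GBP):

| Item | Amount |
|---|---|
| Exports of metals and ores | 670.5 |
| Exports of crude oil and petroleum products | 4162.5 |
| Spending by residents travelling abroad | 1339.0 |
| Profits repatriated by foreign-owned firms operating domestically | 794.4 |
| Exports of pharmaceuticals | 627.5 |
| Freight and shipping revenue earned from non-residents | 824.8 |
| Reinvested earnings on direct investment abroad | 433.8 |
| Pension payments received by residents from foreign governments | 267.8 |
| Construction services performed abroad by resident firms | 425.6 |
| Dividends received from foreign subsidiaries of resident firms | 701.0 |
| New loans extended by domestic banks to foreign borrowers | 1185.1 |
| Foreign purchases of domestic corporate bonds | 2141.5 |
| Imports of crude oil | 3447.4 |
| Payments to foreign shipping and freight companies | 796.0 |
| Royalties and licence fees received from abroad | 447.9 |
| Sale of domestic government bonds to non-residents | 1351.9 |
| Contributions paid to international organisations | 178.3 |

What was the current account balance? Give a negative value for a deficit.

Goods: 627.5 + 4162.5 + 670.5 - 3447.4 = 2013.1
Services: -1339.0 - 796.0 + 824.8 + 447.9 + 425.6 = -436.7
Primary income: 701.0 - 794.4 + 433.8 = 340.4
Secondary income: -178.3 + 267.8 = 89.5
Current account = 2013.1 + (-436.7) + 340.4 + 89.5 = 2006.3
(Excluded from the current account — financial account: new loans extended by domestic banks to foreign borrowers 1185.1, foreign purchases of domestic corporate bonds 2141.5, sale of domestic government bonds to non-residents 1351.9.)

2006.3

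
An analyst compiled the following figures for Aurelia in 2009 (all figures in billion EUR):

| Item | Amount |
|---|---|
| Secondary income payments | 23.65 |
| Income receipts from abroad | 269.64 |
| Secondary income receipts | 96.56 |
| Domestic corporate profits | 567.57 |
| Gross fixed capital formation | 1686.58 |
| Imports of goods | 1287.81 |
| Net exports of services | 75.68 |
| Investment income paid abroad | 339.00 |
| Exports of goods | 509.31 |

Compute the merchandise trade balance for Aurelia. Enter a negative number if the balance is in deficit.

Goods balance = 509.31 - 1287.81 = -778.50

-778.50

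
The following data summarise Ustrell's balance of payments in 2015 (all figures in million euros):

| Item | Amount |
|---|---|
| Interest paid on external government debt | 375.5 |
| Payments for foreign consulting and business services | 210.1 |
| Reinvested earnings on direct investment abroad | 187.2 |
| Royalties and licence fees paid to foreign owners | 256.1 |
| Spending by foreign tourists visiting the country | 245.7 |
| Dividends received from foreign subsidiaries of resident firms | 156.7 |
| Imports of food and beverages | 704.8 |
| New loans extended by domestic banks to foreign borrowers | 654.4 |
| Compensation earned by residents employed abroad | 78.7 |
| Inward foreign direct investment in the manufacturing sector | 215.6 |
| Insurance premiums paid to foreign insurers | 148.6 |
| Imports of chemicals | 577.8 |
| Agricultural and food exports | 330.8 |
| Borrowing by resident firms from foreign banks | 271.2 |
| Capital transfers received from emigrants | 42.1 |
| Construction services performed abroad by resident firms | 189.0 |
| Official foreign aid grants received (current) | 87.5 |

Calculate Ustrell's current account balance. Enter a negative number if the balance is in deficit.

Goods: -704.8 - 577.8 + 330.8 = -951.8
Services: -256.1 + 189.0 - 210.1 + 245.7 - 148.6 = -180.1
Primary income: -375.5 + 156.7 + 78.7 + 187.2 = 47.1
Secondary income: 87.5
Current account = (-951.8) + (-180.1) + 47.1 + 87.5 = -997.3
(Excluded from the current account — financial account: new loans extended by domestic banks to foreign borrowers 654.4, inward foreign direct investment in the manufacturing sector 215.6, borrowing by resident firms from foreign banks 271.2; capital account: capital transfers received from emigrants 42.1.)

-997.3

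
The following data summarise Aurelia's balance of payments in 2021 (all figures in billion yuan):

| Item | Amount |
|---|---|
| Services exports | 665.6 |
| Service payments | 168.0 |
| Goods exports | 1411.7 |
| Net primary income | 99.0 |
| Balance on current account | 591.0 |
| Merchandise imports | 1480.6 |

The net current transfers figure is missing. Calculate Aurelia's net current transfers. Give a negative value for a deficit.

Current account = goods balance + services balance + net primary income + net secondary income
Sum of the known components = 527.7
Net current transfers = CA - (known components) = 591.0 - 527.7 = 63.3

63.3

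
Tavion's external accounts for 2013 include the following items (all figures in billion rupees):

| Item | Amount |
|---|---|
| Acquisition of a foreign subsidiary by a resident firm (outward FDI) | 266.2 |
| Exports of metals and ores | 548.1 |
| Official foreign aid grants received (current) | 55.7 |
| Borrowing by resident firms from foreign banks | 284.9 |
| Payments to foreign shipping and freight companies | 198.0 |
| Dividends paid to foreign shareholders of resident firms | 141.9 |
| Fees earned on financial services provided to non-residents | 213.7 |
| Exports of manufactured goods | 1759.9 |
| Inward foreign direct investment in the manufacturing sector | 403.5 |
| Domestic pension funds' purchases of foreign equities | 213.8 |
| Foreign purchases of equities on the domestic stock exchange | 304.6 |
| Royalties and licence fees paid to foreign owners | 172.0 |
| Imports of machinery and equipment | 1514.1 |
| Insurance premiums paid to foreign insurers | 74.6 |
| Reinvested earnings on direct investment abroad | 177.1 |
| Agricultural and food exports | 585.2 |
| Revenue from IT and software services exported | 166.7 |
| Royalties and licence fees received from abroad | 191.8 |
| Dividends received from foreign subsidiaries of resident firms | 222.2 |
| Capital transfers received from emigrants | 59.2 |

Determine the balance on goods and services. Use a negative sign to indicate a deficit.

1506.7

Goods: 1759.9 + 548.1 - 1514.1 + 585.2 = 1379.1
Services: 191.8 + 166.7 + 213.7 - 198.0 - 74.6 - 172.0 = 127.6
Trade balance = 1379.1 + 127.6 = 1506.7
(Excluded from the trade balance — financial account: acquisition of a foreign subsidiary by a resident firm (outward FDI) 266.2, borrowing by resident firms from foreign banks 284.9, inward foreign direct investment in the manufacturing sector 403.5, domestic pension funds' purchases of foreign equities 213.8, foreign purchases of equities on the domestic stock exchange 304.6; secondary income: official foreign aid grants received (current) 55.7; primary income: dividends paid to foreign shareholders of resident firms 141.9, reinvested earnings on direct investment abroad 177.1, dividends received from foreign subsidiaries of resident firms 222.2; capital account: capital transfers received from emigrants 59.2.)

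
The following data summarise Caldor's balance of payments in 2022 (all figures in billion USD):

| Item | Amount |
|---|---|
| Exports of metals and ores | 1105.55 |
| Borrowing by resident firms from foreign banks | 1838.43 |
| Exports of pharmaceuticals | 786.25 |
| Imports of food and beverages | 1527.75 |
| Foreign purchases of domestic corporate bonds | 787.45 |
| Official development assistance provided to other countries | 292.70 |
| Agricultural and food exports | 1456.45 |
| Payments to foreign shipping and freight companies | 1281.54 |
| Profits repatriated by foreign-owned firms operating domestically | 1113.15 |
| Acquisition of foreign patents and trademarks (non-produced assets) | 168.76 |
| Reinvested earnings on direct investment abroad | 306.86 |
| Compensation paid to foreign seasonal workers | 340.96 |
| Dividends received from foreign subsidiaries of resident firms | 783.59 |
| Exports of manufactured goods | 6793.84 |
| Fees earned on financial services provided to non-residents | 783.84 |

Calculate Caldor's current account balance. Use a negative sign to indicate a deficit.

7460.28

Goods: 6793.84 + 1105.55 - 1527.75 + 786.25 + 1456.45 = 8614.34
Services: 783.84 - 1281.54 = -497.70
Primary income: -1113.15 + 783.59 + 306.86 - 340.96 = -363.66
Secondary income: -292.70
Current account = 8614.34 + (-497.70) + (-363.66) + (-292.70) = 7460.28
(Excluded from the current account — financial account: borrowing by resident firms from foreign banks 1838.43, foreign purchases of domestic corporate bonds 787.45; capital account: acquisition of foreign patents and trademarks (non-produced assets) 168.76.)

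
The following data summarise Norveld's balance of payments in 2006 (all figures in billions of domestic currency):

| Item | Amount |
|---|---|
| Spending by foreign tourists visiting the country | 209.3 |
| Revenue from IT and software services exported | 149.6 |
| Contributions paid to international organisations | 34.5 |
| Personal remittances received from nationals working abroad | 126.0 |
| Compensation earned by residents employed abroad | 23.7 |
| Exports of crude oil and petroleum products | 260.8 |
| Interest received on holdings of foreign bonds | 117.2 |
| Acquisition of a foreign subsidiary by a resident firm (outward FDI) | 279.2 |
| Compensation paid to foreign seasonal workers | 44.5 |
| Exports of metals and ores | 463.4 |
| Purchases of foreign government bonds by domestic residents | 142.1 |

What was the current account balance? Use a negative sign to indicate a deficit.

Goods: 463.4 + 260.8 = 724.2
Services: 149.6 + 209.3 = 358.9
Primary income: 117.2 - 44.5 + 23.7 = 96.4
Secondary income: 126.0 - 34.5 = 91.5
Current account = 724.2 + 358.9 + 96.4 + 91.5 = 1271.0
(Excluded from the current account — financial account: acquisition of a foreign subsidiary by a resident firm (outward FDI) 279.2, purchases of foreign government bonds by domestic residents 142.1.)

1271.0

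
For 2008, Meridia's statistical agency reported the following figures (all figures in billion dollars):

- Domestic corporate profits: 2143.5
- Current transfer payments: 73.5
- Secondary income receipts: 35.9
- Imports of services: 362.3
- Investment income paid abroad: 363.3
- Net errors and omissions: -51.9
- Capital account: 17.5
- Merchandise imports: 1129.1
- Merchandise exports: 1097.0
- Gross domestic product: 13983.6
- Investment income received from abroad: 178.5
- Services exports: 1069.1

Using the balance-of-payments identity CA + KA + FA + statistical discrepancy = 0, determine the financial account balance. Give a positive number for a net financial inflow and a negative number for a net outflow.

Goods balance = 1097.0 - 1129.1 = -32.1
Services balance = 1069.1 - 362.3 = 706.8
Trade balance (goods + services) = -32.1 + 706.8 = 674.7
Net primary income = 178.5 - 363.3 = -184.8
Net secondary income = 35.9 - 73.5 = -37.6
Current account = 674.7 + (-184.8) + (-37.6) = 452.3
Financial account = -(452.3 + 17.5 + (-51.9)) = -417.9

-417.9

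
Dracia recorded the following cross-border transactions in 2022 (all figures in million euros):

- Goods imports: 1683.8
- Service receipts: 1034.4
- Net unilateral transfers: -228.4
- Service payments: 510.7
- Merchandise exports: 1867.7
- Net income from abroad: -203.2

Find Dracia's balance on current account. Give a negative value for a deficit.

Goods balance = 1867.7 - 1683.8 = 183.9
Services balance = 1034.4 - 510.7 = 523.7
Trade balance (goods + services) = 183.9 + 523.7 = 707.6
Net primary income = -203.2
Net secondary income = -228.4
Current account = 707.6 + (-203.2) + (-228.4) = 276.0

276.0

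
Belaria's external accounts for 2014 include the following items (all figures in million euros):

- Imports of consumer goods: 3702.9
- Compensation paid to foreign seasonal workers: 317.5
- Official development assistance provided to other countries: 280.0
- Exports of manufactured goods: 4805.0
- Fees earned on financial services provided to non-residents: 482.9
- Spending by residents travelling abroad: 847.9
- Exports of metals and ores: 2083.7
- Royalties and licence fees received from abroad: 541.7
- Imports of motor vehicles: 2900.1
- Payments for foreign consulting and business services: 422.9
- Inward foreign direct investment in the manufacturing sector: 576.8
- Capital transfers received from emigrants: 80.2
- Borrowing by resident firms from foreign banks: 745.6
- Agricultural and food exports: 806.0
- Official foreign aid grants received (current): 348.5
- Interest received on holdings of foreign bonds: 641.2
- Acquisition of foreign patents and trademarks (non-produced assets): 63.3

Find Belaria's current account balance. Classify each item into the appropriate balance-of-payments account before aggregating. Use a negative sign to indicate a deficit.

1237.7

Goods: -2900.1 + 806.0 - 3702.9 + 4805.0 + 2083.7 = 1091.7
Services: -422.9 + 541.7 - 847.9 + 482.9 = -246.2
Primary income: -317.5 + 641.2 = 323.7
Secondary income: -280.0 + 348.5 = 68.5
Current account = 1091.7 + (-246.2) + 323.7 + 68.5 = 1237.7
(Excluded from the current account — financial account: inward foreign direct investment in the manufacturing sector 576.8, borrowing by resident firms from foreign banks 745.6; capital account: capital transfers received from emigrants 80.2, acquisition of foreign patents and trademarks (non-produced assets) 63.3.)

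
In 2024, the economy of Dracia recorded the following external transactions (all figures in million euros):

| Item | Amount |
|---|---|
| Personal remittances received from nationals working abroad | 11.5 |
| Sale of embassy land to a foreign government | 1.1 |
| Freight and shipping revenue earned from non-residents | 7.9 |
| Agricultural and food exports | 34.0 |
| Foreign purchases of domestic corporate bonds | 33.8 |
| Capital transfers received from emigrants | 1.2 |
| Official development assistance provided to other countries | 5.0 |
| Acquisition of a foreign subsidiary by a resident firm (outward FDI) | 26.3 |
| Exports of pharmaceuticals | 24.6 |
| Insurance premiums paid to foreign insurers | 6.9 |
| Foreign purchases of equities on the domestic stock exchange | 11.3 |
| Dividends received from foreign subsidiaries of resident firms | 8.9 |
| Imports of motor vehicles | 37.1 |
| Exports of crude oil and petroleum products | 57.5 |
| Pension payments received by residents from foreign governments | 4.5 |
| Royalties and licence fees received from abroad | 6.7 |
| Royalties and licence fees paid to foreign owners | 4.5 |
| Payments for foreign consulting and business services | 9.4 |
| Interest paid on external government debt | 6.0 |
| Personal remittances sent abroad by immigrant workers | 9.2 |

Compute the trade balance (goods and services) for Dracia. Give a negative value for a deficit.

72.8

Goods: 34.0 + 57.5 + 24.6 - 37.1 = 79.0
Services: 7.9 + 6.7 - 9.4 - 6.9 - 4.5 = -6.2
Trade balance = 79.0 + (-6.2) = 72.8
(Excluded from the trade balance — secondary income: personal remittances received from nationals working abroad 11.5, official development assistance provided to other countries 5.0, pension payments received by residents from foreign governments 4.5, personal remittances sent abroad by immigrant workers 9.2; capital account: sale of embassy land to a foreign government 1.1, capital transfers received from emigrants 1.2; financial account: foreign purchases of domestic corporate bonds 33.8, acquisition of a foreign subsidiary by a resident firm (outward FDI) 26.3, foreign purchases of equities on the domestic stock exchange 11.3; primary income: dividends received from foreign subsidiaries of resident firms 8.9, interest paid on external government debt 6.0.)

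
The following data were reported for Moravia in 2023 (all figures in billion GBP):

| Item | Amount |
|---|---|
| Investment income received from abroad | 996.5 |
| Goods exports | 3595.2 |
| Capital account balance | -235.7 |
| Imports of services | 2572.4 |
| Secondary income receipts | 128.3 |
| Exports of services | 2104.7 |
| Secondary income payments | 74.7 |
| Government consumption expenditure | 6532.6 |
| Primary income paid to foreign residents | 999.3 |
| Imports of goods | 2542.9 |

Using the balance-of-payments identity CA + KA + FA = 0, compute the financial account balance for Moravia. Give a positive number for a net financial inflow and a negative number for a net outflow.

-399.7

Goods balance = 3595.2 - 2542.9 = 1052.3
Services balance = 2104.7 - 2572.4 = -467.7
Trade balance (goods + services) = 1052.3 + (-467.7) = 584.6
Net primary income = 996.5 - 999.3 = -2.8
Net secondary income = 128.3 - 74.7 = 53.6
Current account = 584.6 + (-2.8) + 53.6 = 635.4
Financial account = -(635.4 + (-235.7)) = -399.7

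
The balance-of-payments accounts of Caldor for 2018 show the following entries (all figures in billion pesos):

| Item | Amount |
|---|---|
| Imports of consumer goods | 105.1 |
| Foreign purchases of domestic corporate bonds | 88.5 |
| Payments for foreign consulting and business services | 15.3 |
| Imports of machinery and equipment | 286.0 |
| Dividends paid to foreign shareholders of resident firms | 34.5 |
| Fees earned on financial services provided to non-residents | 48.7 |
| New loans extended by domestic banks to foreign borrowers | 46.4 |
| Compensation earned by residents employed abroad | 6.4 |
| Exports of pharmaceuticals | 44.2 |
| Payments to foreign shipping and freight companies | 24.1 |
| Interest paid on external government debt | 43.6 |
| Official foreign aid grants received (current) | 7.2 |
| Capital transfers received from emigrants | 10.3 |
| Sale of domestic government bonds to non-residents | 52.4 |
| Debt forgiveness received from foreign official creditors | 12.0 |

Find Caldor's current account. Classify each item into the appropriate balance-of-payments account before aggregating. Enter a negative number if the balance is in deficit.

-402.1

Goods: -105.1 - 286.0 + 44.2 = -346.9
Services: -15.3 + 48.7 - 24.1 = 9.3
Primary income: -34.5 + 6.4 - 43.6 = -71.7
Secondary income: 7.2
Current account = (-346.9) + 9.3 + (-71.7) + 7.2 = -402.1
(Excluded from the current account — financial account: foreign purchases of domestic corporate bonds 88.5, new loans extended by domestic banks to foreign borrowers 46.4, sale of domestic government bonds to non-residents 52.4; capital account: capital transfers received from emigrants 10.3, debt forgiveness received from foreign official creditors 12.0.)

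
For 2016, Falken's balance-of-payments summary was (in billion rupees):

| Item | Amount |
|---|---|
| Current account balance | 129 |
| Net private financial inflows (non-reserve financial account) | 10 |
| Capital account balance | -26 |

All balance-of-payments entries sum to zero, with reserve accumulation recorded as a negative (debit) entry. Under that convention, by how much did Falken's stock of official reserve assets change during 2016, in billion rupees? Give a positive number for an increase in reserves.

113

Official reserve transactions balance = -(129 + (-26) + 10) = -113
An accumulation of reserves is recorded as a debit (negative entry), so the change in the stock of reserves is the negative of that balance.
Change in official reserves = -(-113) = 113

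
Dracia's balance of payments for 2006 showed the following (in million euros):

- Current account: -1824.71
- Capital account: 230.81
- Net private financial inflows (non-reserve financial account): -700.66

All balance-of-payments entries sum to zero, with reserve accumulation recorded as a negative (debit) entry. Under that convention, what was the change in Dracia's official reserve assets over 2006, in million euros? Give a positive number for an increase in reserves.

-2294.56

Official reserve transactions balance = -((-1824.71) + 230.81 + (-700.66)) = 2294.56
An accumulation of reserves is recorded as a debit (negative entry), so the change in the stock of reserves is the negative of that balance.
Change in official reserves = -(2294.56) = -2294.56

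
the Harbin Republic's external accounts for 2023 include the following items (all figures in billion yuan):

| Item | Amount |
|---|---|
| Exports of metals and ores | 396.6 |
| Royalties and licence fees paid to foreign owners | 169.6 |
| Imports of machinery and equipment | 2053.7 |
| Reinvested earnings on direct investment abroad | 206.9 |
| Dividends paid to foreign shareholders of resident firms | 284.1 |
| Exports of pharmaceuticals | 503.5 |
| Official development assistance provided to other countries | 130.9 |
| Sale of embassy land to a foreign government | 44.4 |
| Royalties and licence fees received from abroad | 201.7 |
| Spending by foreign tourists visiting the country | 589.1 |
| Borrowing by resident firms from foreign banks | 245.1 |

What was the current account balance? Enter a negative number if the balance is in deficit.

-740.5

Goods: -2053.7 + 396.6 + 503.5 = -1153.6
Services: -169.6 + 201.7 + 589.1 = 621.2
Primary income: -284.1 + 206.9 = -77.2
Secondary income: -130.9
Current account = (-1153.6) + 621.2 + (-77.2) + (-130.9) = -740.5
(Excluded from the current account — capital account: sale of embassy land to a foreign government 44.4; financial account: borrowing by resident firms from foreign banks 245.1.)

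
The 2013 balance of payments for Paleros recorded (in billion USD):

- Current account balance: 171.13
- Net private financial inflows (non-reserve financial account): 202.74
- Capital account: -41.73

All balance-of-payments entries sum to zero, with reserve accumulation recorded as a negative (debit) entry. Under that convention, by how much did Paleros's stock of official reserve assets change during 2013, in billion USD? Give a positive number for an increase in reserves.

332.14

Official reserve transactions balance = -(171.13 + (-41.73) + 202.74) = -332.14
An accumulation of reserves is recorded as a debit (negative entry), so the change in the stock of reserves is the negative of that balance.
Change in official reserves = -(-332.14) = 332.14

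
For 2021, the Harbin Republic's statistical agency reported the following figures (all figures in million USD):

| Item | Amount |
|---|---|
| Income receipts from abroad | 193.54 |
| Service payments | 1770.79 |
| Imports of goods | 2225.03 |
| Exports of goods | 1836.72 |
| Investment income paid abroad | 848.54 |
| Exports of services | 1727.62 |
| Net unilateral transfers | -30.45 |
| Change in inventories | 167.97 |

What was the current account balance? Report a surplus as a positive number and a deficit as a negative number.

Goods balance = 1836.72 - 2225.03 = -388.31
Services balance = 1727.62 - 1770.79 = -43.17
Trade balance (goods + services) = -388.31 + (-43.17) = -431.48
Net primary income = 193.54 - 848.54 = -655.00
Net secondary income = -30.45
Current account = -431.48 + (-655.00) + (-30.45) = -1116.93

-1116.93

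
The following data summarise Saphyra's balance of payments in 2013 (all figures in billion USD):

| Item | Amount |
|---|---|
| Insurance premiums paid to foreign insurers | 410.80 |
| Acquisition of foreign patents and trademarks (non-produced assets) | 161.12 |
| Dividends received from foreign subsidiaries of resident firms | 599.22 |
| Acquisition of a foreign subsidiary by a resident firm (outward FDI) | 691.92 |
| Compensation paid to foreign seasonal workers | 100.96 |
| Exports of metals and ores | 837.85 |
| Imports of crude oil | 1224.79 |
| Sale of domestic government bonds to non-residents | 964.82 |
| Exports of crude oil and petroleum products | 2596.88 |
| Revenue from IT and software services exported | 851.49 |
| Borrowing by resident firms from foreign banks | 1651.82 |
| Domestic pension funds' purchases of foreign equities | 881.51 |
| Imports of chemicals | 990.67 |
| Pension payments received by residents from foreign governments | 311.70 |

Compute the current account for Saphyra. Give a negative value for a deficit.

Goods: -990.67 + 2596.88 - 1224.79 + 837.85 = 1219.27
Services: -410.80 + 851.49 = 440.69
Primary income: 599.22 - 100.96 = 498.26
Secondary income: 311.70
Current account = 1219.27 + 440.69 + 498.26 + 311.70 = 2469.92
(Excluded from the current account — capital account: acquisition of foreign patents and trademarks (non-produced assets) 161.12; financial account: acquisition of a foreign subsidiary by a resident firm (outward FDI) 691.92, sale of domestic government bonds to non-residents 964.82, borrowing by resident firms from foreign banks 1651.82, domestic pension funds' purchases of foreign equities 881.51.)

2469.92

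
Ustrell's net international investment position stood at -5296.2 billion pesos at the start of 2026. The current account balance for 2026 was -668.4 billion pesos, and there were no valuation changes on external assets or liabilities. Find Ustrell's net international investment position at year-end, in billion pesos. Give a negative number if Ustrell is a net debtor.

With no valuation effects, change in NIIP = current account = -668.4
End-of-year NIIP = -5296.2 + (-668.4) = -5964.6

-5964.6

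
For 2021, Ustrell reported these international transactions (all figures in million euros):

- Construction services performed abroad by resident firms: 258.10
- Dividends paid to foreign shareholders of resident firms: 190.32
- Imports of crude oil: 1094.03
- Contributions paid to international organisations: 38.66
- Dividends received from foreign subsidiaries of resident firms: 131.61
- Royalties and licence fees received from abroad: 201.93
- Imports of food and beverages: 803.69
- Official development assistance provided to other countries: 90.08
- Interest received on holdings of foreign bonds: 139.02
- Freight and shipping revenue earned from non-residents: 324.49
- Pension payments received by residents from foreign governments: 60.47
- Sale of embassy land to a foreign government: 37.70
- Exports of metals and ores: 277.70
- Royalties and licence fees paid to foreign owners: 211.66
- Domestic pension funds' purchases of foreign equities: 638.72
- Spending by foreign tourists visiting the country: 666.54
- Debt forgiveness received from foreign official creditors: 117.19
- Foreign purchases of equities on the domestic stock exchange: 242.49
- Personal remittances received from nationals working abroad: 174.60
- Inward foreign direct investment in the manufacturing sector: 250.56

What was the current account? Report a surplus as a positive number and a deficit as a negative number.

Goods: -1094.03 - 803.69 + 277.70 = -1620.02
Services: 201.93 + 258.10 + 666.54 - 211.66 + 324.49 = 1239.40
Primary income: -190.32 + 131.61 + 139.02 = 80.31
Secondary income: 60.47 - 90.08 - 38.66 + 174.60 = 106.33
Current account = (-1620.02) + 1239.40 + 80.31 + 106.33 = -193.98
(Excluded from the current account — capital account: sale of embassy land to a foreign government 37.70, debt forgiveness received from foreign official creditors 117.19; financial account: domestic pension funds' purchases of foreign equities 638.72, foreign purchases of equities on the domestic stock exchange 242.49, inward foreign direct investment in the manufacturing sector 250.56.)

-193.98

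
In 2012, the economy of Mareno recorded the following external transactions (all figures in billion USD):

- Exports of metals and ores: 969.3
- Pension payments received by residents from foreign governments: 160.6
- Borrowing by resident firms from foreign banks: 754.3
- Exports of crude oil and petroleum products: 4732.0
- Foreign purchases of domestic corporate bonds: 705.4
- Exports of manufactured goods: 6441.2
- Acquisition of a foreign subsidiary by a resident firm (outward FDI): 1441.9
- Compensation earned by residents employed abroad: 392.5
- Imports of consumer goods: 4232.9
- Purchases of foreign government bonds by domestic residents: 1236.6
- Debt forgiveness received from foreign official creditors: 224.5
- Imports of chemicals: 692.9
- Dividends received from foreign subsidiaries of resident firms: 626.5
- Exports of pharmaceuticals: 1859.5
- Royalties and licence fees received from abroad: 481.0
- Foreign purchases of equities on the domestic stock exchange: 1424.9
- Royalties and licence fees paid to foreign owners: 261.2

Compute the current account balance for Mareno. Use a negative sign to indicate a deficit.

10475.6

Goods: 1859.5 - 692.9 + 4732.0 + 6441.2 - 4232.9 + 969.3 = 9076.2
Services: 481.0 - 261.2 = 219.8
Primary income: 626.5 + 392.5 = 1019.0
Secondary income: 160.6
Current account = 9076.2 + 219.8 + 1019.0 + 160.6 = 10475.6
(Excluded from the current account — financial account: borrowing by resident firms from foreign banks 754.3, foreign purchases of domestic corporate bonds 705.4, acquisition of a foreign subsidiary by a resident firm (outward FDI) 1441.9, purchases of foreign government bonds by domestic residents 1236.6, foreign purchases of equities on the domestic stock exchange 1424.9; capital account: debt forgiveness received from foreign official creditors 224.5.)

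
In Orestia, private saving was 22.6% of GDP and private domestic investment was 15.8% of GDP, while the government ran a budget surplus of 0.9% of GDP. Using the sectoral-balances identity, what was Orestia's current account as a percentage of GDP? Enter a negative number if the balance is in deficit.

7.7

By the sectoral-balances identity, CA = (S_private - I) + (T - G).
Private balance = 22.6 - 15.8 = 6.8
Government balance (T - G) = 0.9
CA = 6.8 + 0.9 = 7.7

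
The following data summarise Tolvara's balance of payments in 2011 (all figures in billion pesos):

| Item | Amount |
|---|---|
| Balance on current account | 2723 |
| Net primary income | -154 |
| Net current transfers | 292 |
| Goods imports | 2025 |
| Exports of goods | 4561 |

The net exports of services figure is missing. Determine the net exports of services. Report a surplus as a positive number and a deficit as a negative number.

49

Current account = goods balance + services balance + net primary income + net secondary income
Sum of the known components = 2674
Net exports of services = CA - (known components) = 2723 - 2674 = 49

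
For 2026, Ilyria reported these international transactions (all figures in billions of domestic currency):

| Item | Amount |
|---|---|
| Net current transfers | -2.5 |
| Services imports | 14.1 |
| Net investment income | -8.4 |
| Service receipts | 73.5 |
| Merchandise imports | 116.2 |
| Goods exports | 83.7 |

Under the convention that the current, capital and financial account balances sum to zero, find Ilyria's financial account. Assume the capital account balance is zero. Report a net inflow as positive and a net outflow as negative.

Goods balance = 83.7 - 116.2 = -32.5
Services balance = 73.5 - 14.1 = 59.4
Trade balance (goods + services) = -32.5 + 59.4 = 26.9
Net primary income = -8.4
Net secondary income = -2.5
Current account = 26.9 + (-8.4) + (-2.5) = 16.0
Financial account = -(16.0) = -16.0

-16.0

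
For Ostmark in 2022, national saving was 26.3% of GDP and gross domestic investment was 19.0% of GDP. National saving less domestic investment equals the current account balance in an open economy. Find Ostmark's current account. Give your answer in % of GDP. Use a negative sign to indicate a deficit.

S - I = CA (net lending to the rest of the world).
CA = S - I = 26.3 - 19.0 = 7.3

7.3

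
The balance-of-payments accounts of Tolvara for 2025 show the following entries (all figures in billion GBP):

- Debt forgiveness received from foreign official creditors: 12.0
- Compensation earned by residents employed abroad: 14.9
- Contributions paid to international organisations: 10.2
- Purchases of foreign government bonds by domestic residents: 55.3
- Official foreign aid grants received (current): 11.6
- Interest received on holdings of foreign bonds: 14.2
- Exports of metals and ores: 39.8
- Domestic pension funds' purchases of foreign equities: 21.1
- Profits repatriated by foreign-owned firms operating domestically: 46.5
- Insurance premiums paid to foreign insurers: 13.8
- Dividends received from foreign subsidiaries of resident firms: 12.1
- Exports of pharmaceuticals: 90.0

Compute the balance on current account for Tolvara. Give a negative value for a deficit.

Goods: 39.8 + 90.0 = 129.8
Services: -13.8
Primary income: 14.2 + 14.9 + 12.1 - 46.5 = -5.3
Secondary income: 11.6 - 10.2 = 1.4
Current account = 129.8 + (-13.8) + (-5.3) + 1.4 = 112.1
(Excluded from the current account — capital account: debt forgiveness received from foreign official creditors 12.0; financial account: purchases of foreign government bonds by domestic residents 55.3, domestic pension funds' purchases of foreign equities 21.1.)

112.1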